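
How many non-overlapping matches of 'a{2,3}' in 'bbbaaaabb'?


Pattern 'a{2,3}' matches between 2 and 3 consecutive a's (greedy).
String: 'bbbaaaabb'
Finding runs of a's and applying greedy matching:
  Run at pos 3: 'aaaa' (length 4)
Matches: ['aaa']
Count: 1

1


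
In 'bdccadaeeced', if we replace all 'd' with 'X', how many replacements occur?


re.sub('d', 'X', text) replaces every occurrence of 'd' with 'X'.
Text: 'bdccadaeeced'
Scanning for 'd':
  pos 1: 'd' -> replacement #1
  pos 5: 'd' -> replacement #2
  pos 11: 'd' -> replacement #3
Total replacements: 3

3


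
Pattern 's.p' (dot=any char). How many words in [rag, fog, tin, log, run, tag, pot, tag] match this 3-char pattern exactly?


Pattern 's.p' means: starts with 's', any single char, ends with 'p'.
Checking each word (must be exactly 3 chars):
  'rag' (len=3): no
  'fog' (len=3): no
  'tin' (len=3): no
  'log' (len=3): no
  'run' (len=3): no
  'tag' (len=3): no
  'pot' (len=3): no
  'tag' (len=3): no
Matching words: []
Total: 0

0


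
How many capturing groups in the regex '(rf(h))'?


To count capturing groups, count each '(' that starts a group.
Pattern: '(rf(h))'
Walking through the pattern:
  Position 0: '(' -> group #1
  Position 3: '(' -> group #2
Total capturing groups: 2

2


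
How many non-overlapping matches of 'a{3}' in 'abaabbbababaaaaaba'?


Pattern 'a{3}' matches exactly 3 consecutive a's (greedy, non-overlapping).
String: 'abaabbbababaaaaaba'
Scanning for runs of a's:
  Run at pos 0: 'a' (length 1) -> 0 match(es)
  Run at pos 2: 'aa' (length 2) -> 0 match(es)
  Run at pos 7: 'a' (length 1) -> 0 match(es)
  Run at pos 9: 'a' (length 1) -> 0 match(es)
  Run at pos 11: 'aaaaa' (length 5) -> 1 match(es)
  Run at pos 17: 'a' (length 1) -> 0 match(es)
Matches found: ['aaa']
Total: 1

1


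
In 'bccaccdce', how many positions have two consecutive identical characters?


Looking for consecutive identical characters in 'bccaccdce':
  pos 0-1: 'b' vs 'c' -> different
  pos 1-2: 'c' vs 'c' -> MATCH ('cc')
  pos 2-3: 'c' vs 'a' -> different
  pos 3-4: 'a' vs 'c' -> different
  pos 4-5: 'c' vs 'c' -> MATCH ('cc')
  pos 5-6: 'c' vs 'd' -> different
  pos 6-7: 'd' vs 'c' -> different
  pos 7-8: 'c' vs 'e' -> different
Consecutive identical pairs: ['cc', 'cc']
Count: 2

2


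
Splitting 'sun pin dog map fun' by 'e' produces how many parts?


Splitting by 'e' breaks the string at each occurrence of the separator.
Text: 'sun pin dog map fun'
Parts after split:
  Part 1: 'sun pin dog map fun'
Total parts: 1

1


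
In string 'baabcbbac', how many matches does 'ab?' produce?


Pattern 'ab?' matches 'a' optionally followed by 'b'.
String: 'baabcbbac'
Scanning left to right for 'a' then checking next char:
  Match 1: 'a' (a not followed by b)
  Match 2: 'ab' (a followed by b)
  Match 3: 'a' (a not followed by b)
Total matches: 3

3


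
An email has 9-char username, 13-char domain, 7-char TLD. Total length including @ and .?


An email address has format: username@domain.tld
Username length: 9
'@' character: 1
Domain length: 13
'.' character: 1
TLD length: 7
Total = 9 + 1 + 13 + 1 + 7 = 31

31


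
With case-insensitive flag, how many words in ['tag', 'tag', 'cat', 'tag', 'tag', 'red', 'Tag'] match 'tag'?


Case-insensitive matching: compare each word's lowercase form to 'tag'.
  'tag' -> lower='tag' -> MATCH
  'tag' -> lower='tag' -> MATCH
  'cat' -> lower='cat' -> no
  'tag' -> lower='tag' -> MATCH
  'tag' -> lower='tag' -> MATCH
  'red' -> lower='red' -> no
  'Tag' -> lower='tag' -> MATCH
Matches: ['tag', 'tag', 'tag', 'tag', 'Tag']
Count: 5

5


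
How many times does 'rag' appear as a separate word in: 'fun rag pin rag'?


Scanning each word for exact match 'rag':
  Word 1: 'fun' -> no
  Word 2: 'rag' -> MATCH
  Word 3: 'pin' -> no
  Word 4: 'rag' -> MATCH
Total matches: 2

2


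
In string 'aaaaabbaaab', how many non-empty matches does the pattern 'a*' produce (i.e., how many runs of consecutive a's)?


Pattern 'a*' matches zero or more a's. We want non-empty runs of consecutive a's.
String: 'aaaaabbaaab'
Walking through the string to find runs of a's:
  Run 1: positions 0-4 -> 'aaaaa'
  Run 2: positions 7-9 -> 'aaa'
Non-empty runs found: ['aaaaa', 'aaa']
Count: 2

2


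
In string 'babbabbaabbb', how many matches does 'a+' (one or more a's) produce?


Pattern 'a+' matches one or more consecutive a's.
String: 'babbabbaabbb'
Scanning for runs of a:
  Match 1: 'a' (length 1)
  Match 2: 'a' (length 1)
  Match 3: 'aa' (length 2)
Total matches: 3

3


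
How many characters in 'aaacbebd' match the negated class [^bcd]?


Negated class [^bcd] matches any char NOT in {b, c, d}
Scanning 'aaacbebd':
  pos 0: 'a' -> MATCH
  pos 1: 'a' -> MATCH
  pos 2: 'a' -> MATCH
  pos 3: 'c' -> no (excluded)
  pos 4: 'b' -> no (excluded)
  pos 5: 'e' -> MATCH
  pos 6: 'b' -> no (excluded)
  pos 7: 'd' -> no (excluded)
Total matches: 4

4


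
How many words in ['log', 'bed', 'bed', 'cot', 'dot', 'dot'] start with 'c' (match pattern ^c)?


Pattern ^c anchors to start of word. Check which words begin with 'c':
  'log' -> no
  'bed' -> no
  'bed' -> no
  'cot' -> MATCH (starts with 'c')
  'dot' -> no
  'dot' -> no
Matching words: ['cot']
Count: 1

1


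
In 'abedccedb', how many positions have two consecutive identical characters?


Looking for consecutive identical characters in 'abedccedb':
  pos 0-1: 'a' vs 'b' -> different
  pos 1-2: 'b' vs 'e' -> different
  pos 2-3: 'e' vs 'd' -> different
  pos 3-4: 'd' vs 'c' -> different
  pos 4-5: 'c' vs 'c' -> MATCH ('cc')
  pos 5-6: 'c' vs 'e' -> different
  pos 6-7: 'e' vs 'd' -> different
  pos 7-8: 'd' vs 'b' -> different
Consecutive identical pairs: ['cc']
Count: 1

1


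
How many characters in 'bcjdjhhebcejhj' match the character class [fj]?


Character class [fj] matches any of: {f, j}
Scanning string 'bcjdjhhebcejhj' character by character:
  pos 0: 'b' -> no
  pos 1: 'c' -> no
  pos 2: 'j' -> MATCH
  pos 3: 'd' -> no
  pos 4: 'j' -> MATCH
  pos 5: 'h' -> no
  pos 6: 'h' -> no
  pos 7: 'e' -> no
  pos 8: 'b' -> no
  pos 9: 'c' -> no
  pos 10: 'e' -> no
  pos 11: 'j' -> MATCH
  pos 12: 'h' -> no
  pos 13: 'j' -> MATCH
Total matches: 4

4


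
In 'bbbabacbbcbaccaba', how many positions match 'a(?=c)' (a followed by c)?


Lookahead 'a(?=c)' matches 'a' only when followed by 'c'.
String: 'bbbabacbbcbaccaba'
Checking each position where char is 'a':
  pos 3: 'a' -> no (next='b')
  pos 5: 'a' -> MATCH (next='c')
  pos 11: 'a' -> MATCH (next='c')
  pos 14: 'a' -> no (next='b')
Matching positions: [5, 11]
Count: 2

2


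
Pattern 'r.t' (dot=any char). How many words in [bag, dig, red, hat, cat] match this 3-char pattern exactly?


Pattern 'r.t' means: starts with 'r', any single char, ends with 't'.
Checking each word (must be exactly 3 chars):
  'bag' (len=3): no
  'dig' (len=3): no
  'red' (len=3): no
  'hat' (len=3): no
  'cat' (len=3): no
Matching words: []
Total: 0

0


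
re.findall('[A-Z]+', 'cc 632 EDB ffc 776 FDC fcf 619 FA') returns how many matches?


Pattern '[A-Z]+' finds one or more uppercase letters.
Text: 'cc 632 EDB ffc 776 FDC fcf 619 FA'
Scanning for matches:
  Match 1: 'EDB'
  Match 2: 'FDC'
  Match 3: 'FA'
Total matches: 3

3


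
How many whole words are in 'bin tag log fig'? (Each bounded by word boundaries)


Word boundaries (\b) mark the start/end of each word.
Text: 'bin tag log fig'
Splitting by whitespace:
  Word 1: 'bin'
  Word 2: 'tag'
  Word 3: 'log'
  Word 4: 'fig'
Total whole words: 4

4


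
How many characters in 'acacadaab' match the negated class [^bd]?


Negated class [^bd] matches any char NOT in {b, d}
Scanning 'acacadaab':
  pos 0: 'a' -> MATCH
  pos 1: 'c' -> MATCH
  pos 2: 'a' -> MATCH
  pos 3: 'c' -> MATCH
  pos 4: 'a' -> MATCH
  pos 5: 'd' -> no (excluded)
  pos 6: 'a' -> MATCH
  pos 7: 'a' -> MATCH
  pos 8: 'b' -> no (excluded)
Total matches: 7

7


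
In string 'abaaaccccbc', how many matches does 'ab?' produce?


Pattern 'ab?' matches 'a' optionally followed by 'b'.
String: 'abaaaccccbc'
Scanning left to right for 'a' then checking next char:
  Match 1: 'ab' (a followed by b)
  Match 2: 'a' (a not followed by b)
  Match 3: 'a' (a not followed by b)
  Match 4: 'a' (a not followed by b)
Total matches: 4

4


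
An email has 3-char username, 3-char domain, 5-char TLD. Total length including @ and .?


An email address has format: username@domain.tld
Username length: 3
'@' character: 1
Domain length: 3
'.' character: 1
TLD length: 5
Total = 3 + 1 + 3 + 1 + 5 = 13

13


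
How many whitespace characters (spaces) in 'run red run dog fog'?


\s matches whitespace characters (spaces, tabs, etc.).
Text: 'run red run dog fog'
This text has 5 words separated by spaces.
Number of spaces = number of words - 1 = 5 - 1 = 4

4


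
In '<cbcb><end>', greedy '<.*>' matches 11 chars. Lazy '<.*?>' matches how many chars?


Greedy '<.*>' tries to match as MUCH as possible.
Lazy '<.*?>' tries to match as LITTLE as possible.

String: '<cbcb><end>'
Greedy '<.*>' starts at first '<' and extends to the LAST '>': '<cbcb><end>' (11 chars)
Lazy '<.*?>' starts at first '<' and stops at the FIRST '>': '<cbcb>' (6 chars)

6


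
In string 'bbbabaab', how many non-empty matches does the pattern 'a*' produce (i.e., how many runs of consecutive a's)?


Pattern 'a*' matches zero or more a's. We want non-empty runs of consecutive a's.
String: 'bbbabaab'
Walking through the string to find runs of a's:
  Run 1: positions 3-3 -> 'a'
  Run 2: positions 5-6 -> 'aa'
Non-empty runs found: ['a', 'aa']
Count: 2

2


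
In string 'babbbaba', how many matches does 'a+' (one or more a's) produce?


Pattern 'a+' matches one or more consecutive a's.
String: 'babbbaba'
Scanning for runs of a:
  Match 1: 'a' (length 1)
  Match 2: 'a' (length 1)
  Match 3: 'a' (length 1)
Total matches: 3

3


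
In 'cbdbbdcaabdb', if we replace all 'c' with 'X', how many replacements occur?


re.sub('c', 'X', text) replaces every occurrence of 'c' with 'X'.
Text: 'cbdbbdcaabdb'
Scanning for 'c':
  pos 0: 'c' -> replacement #1
  pos 6: 'c' -> replacement #2
Total replacements: 2

2


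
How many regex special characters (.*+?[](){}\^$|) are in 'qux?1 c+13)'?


Regex special characters are: . * + ? [ ] ( ) { } \ ^ $ |
Scanning 'qux?1 c+13)':
  pos 3: '?' -> SPECIAL
  pos 7: '+' -> SPECIAL
  pos 10: ')' -> SPECIAL
Special chars found: ['?', '+', ')']
Total: 3

3


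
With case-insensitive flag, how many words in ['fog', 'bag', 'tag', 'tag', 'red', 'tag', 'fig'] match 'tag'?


Case-insensitive matching: compare each word's lowercase form to 'tag'.
  'fog' -> lower='fog' -> no
  'bag' -> lower='bag' -> no
  'tag' -> lower='tag' -> MATCH
  'tag' -> lower='tag' -> MATCH
  'red' -> lower='red' -> no
  'tag' -> lower='tag' -> MATCH
  'fig' -> lower='fig' -> no
Matches: ['tag', 'tag', 'tag']
Count: 3

3


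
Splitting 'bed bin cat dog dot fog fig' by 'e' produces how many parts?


Splitting by 'e' breaks the string at each occurrence of the separator.
Text: 'bed bin cat dog dot fog fig'
Parts after split:
  Part 1: 'b'
  Part 2: 'd bin cat dog dot fog fig'
Total parts: 2

2


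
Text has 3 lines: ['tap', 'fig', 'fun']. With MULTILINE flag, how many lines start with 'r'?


With MULTILINE flag, ^ matches the start of each line.
Lines: ['tap', 'fig', 'fun']
Checking which lines start with 'r':
  Line 1: 'tap' -> no
  Line 2: 'fig' -> no
  Line 3: 'fun' -> no
Matching lines: []
Count: 0

0


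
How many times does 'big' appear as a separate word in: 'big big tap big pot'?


Scanning each word for exact match 'big':
  Word 1: 'big' -> MATCH
  Word 2: 'big' -> MATCH
  Word 3: 'tap' -> no
  Word 4: 'big' -> MATCH
  Word 5: 'pot' -> no
Total matches: 3

3


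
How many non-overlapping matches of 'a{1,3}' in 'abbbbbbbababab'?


Pattern 'a{1,3}' matches between 1 and 3 consecutive a's (greedy).
String: 'abbbbbbbababab'
Finding runs of a's and applying greedy matching:
  Run at pos 0: 'a' (length 1)
  Run at pos 8: 'a' (length 1)
  Run at pos 10: 'a' (length 1)
  Run at pos 12: 'a' (length 1)
Matches: ['a', 'a', 'a', 'a']
Count: 4

4


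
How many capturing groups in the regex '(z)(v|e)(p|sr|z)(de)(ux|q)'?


To count capturing groups, count each '(' that starts a group.
Pattern: '(z)(v|e)(p|sr|z)(de)(ux|q)'
Walking through the pattern:
  Position 0: '(' -> group #1
  Position 3: '(' -> group #2
  Position 8: '(' -> group #3
  Position 16: '(' -> group #4
  Position 20: '(' -> group #5
Total capturing groups: 5

5


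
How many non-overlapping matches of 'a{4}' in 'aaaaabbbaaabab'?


Pattern 'a{4}' matches exactly 4 consecutive a's (greedy, non-overlapping).
String: 'aaaaabbbaaabab'
Scanning for runs of a's:
  Run at pos 0: 'aaaaa' (length 5) -> 1 match(es)
  Run at pos 8: 'aaa' (length 3) -> 0 match(es)
  Run at pos 12: 'a' (length 1) -> 0 match(es)
Matches found: ['aaaa']
Total: 1

1


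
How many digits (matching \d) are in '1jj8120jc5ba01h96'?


\d matches any digit 0-9.
Scanning '1jj8120jc5ba01h96':
  pos 0: '1' -> DIGIT
  pos 3: '8' -> DIGIT
  pos 4: '1' -> DIGIT
  pos 5: '2' -> DIGIT
  pos 6: '0' -> DIGIT
  pos 9: '5' -> DIGIT
  pos 12: '0' -> DIGIT
  pos 13: '1' -> DIGIT
  pos 15: '9' -> DIGIT
  pos 16: '6' -> DIGIT
Digits found: ['1', '8', '1', '2', '0', '5', '0', '1', '9', '6']
Total: 10

10


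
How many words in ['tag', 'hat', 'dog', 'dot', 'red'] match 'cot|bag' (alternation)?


Alternation 'cot|bag' matches either 'cot' or 'bag'.
Checking each word:
  'tag' -> no
  'hat' -> no
  'dog' -> no
  'dot' -> no
  'red' -> no
Matches: []
Count: 0

0


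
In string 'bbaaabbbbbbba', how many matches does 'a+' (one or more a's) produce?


Pattern 'a+' matches one or more consecutive a's.
String: 'bbaaabbbbbbba'
Scanning for runs of a:
  Match 1: 'aaa' (length 3)
  Match 2: 'a' (length 1)
Total matches: 2

2


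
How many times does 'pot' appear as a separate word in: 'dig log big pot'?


Scanning each word for exact match 'pot':
  Word 1: 'dig' -> no
  Word 2: 'log' -> no
  Word 3: 'big' -> no
  Word 4: 'pot' -> MATCH
Total matches: 1

1


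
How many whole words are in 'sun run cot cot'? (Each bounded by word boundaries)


Word boundaries (\b) mark the start/end of each word.
Text: 'sun run cot cot'
Splitting by whitespace:
  Word 1: 'sun'
  Word 2: 'run'
  Word 3: 'cot'
  Word 4: 'cot'
Total whole words: 4

4


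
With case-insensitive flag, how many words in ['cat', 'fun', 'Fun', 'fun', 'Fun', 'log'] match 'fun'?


Case-insensitive matching: compare each word's lowercase form to 'fun'.
  'cat' -> lower='cat' -> no
  'fun' -> lower='fun' -> MATCH
  'Fun' -> lower='fun' -> MATCH
  'fun' -> lower='fun' -> MATCH
  'Fun' -> lower='fun' -> MATCH
  'log' -> lower='log' -> no
Matches: ['fun', 'Fun', 'fun', 'Fun']
Count: 4

4


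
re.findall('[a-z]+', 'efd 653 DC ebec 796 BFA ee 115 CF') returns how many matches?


Pattern '[a-z]+' finds one or more lowercase letters.
Text: 'efd 653 DC ebec 796 BFA ee 115 CF'
Scanning for matches:
  Match 1: 'efd'
  Match 2: 'ebec'
  Match 3: 'ee'
Total matches: 3

3


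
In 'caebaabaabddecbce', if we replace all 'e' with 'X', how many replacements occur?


re.sub('e', 'X', text) replaces every occurrence of 'e' with 'X'.
Text: 'caebaabaabddecbce'
Scanning for 'e':
  pos 2: 'e' -> replacement #1
  pos 12: 'e' -> replacement #2
  pos 16: 'e' -> replacement #3
Total replacements: 3

3


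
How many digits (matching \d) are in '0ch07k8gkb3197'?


\d matches any digit 0-9.
Scanning '0ch07k8gkb3197':
  pos 0: '0' -> DIGIT
  pos 3: '0' -> DIGIT
  pos 4: '7' -> DIGIT
  pos 6: '8' -> DIGIT
  pos 10: '3' -> DIGIT
  pos 11: '1' -> DIGIT
  pos 12: '9' -> DIGIT
  pos 13: '7' -> DIGIT
Digits found: ['0', '0', '7', '8', '3', '1', '9', '7']
Total: 8

8


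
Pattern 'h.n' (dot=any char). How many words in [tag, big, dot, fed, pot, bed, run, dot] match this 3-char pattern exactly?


Pattern 'h.n' means: starts with 'h', any single char, ends with 'n'.
Checking each word (must be exactly 3 chars):
  'tag' (len=3): no
  'big' (len=3): no
  'dot' (len=3): no
  'fed' (len=3): no
  'pot' (len=3): no
  'bed' (len=3): no
  'run' (len=3): no
  'dot' (len=3): no
Matching words: []
Total: 0

0


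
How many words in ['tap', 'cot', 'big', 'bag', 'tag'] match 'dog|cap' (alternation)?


Alternation 'dog|cap' matches either 'dog' or 'cap'.
Checking each word:
  'tap' -> no
  'cot' -> no
  'big' -> no
  'bag' -> no
  'tag' -> no
Matches: []
Count: 0

0


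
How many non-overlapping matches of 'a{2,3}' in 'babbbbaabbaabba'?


Pattern 'a{2,3}' matches between 2 and 3 consecutive a's (greedy).
String: 'babbbbaabbaabba'
Finding runs of a's and applying greedy matching:
  Run at pos 1: 'a' (length 1)
  Run at pos 6: 'aa' (length 2)
  Run at pos 10: 'aa' (length 2)
  Run at pos 14: 'a' (length 1)
Matches: ['aa', 'aa']
Count: 2

2


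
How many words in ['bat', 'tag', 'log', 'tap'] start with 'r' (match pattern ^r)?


Pattern ^r anchors to start of word. Check which words begin with 'r':
  'bat' -> no
  'tag' -> no
  'log' -> no
  'tap' -> no
Matching words: []
Count: 0

0


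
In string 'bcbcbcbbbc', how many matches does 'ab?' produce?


Pattern 'ab?' matches 'a' optionally followed by 'b'.
String: 'bcbcbcbbbc'
Scanning left to right for 'a' then checking next char:
Total matches: 0

0


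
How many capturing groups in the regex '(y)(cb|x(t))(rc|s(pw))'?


To count capturing groups, count each '(' that starts a group.
Pattern: '(y)(cb|x(t))(rc|s(pw))'
Walking through the pattern:
  Position 0: '(' -> group #1
  Position 3: '(' -> group #2
  Position 8: '(' -> group #3
  Position 12: '(' -> group #4
  Position 17: '(' -> group #5
Total capturing groups: 5

5


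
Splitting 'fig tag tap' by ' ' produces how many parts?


Splitting by ' ' breaks the string at each occurrence of the separator.
Text: 'fig tag tap'
Parts after split:
  Part 1: 'fig'
  Part 2: 'tag'
  Part 3: 'tap'
Total parts: 3

3


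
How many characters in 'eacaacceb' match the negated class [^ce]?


Negated class [^ce] matches any char NOT in {c, e}
Scanning 'eacaacceb':
  pos 0: 'e' -> no (excluded)
  pos 1: 'a' -> MATCH
  pos 2: 'c' -> no (excluded)
  pos 3: 'a' -> MATCH
  pos 4: 'a' -> MATCH
  pos 5: 'c' -> no (excluded)
  pos 6: 'c' -> no (excluded)
  pos 7: 'e' -> no (excluded)
  pos 8: 'b' -> MATCH
Total matches: 4

4


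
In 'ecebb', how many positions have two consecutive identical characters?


Looking for consecutive identical characters in 'ecebb':
  pos 0-1: 'e' vs 'c' -> different
  pos 1-2: 'c' vs 'e' -> different
  pos 2-3: 'e' vs 'b' -> different
  pos 3-4: 'b' vs 'b' -> MATCH ('bb')
Consecutive identical pairs: ['bb']
Count: 1

1


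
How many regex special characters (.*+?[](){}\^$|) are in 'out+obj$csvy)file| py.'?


Regex special characters are: . * + ? [ ] ( ) { } \ ^ $ |
Scanning 'out+obj$csvy)file| py.':
  pos 3: '+' -> SPECIAL
  pos 7: '$' -> SPECIAL
  pos 12: ')' -> SPECIAL
  pos 17: '|' -> SPECIAL
  pos 21: '.' -> SPECIAL
Special chars found: ['+', '$', ')', '|', '.']
Total: 5

5


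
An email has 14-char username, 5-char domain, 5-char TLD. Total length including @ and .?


An email address has format: username@domain.tld
Username length: 14
'@' character: 1
Domain length: 5
'.' character: 1
TLD length: 5
Total = 14 + 1 + 5 + 1 + 5 = 26

26


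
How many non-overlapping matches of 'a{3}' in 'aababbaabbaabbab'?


Pattern 'a{3}' matches exactly 3 consecutive a's (greedy, non-overlapping).
String: 'aababbaabbaabbab'
Scanning for runs of a's:
  Run at pos 0: 'aa' (length 2) -> 0 match(es)
  Run at pos 3: 'a' (length 1) -> 0 match(es)
  Run at pos 6: 'aa' (length 2) -> 0 match(es)
  Run at pos 10: 'aa' (length 2) -> 0 match(es)
  Run at pos 14: 'a' (length 1) -> 0 match(es)
Matches found: []
Total: 0

0


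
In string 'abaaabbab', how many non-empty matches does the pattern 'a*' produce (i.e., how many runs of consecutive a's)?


Pattern 'a*' matches zero or more a's. We want non-empty runs of consecutive a's.
String: 'abaaabbab'
Walking through the string to find runs of a's:
  Run 1: positions 0-0 -> 'a'
  Run 2: positions 2-4 -> 'aaa'
  Run 3: positions 7-7 -> 'a'
Non-empty runs found: ['a', 'aaa', 'a']
Count: 3

3


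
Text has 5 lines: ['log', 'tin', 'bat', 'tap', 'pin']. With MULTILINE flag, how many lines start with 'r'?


With MULTILINE flag, ^ matches the start of each line.
Lines: ['log', 'tin', 'bat', 'tap', 'pin']
Checking which lines start with 'r':
  Line 1: 'log' -> no
  Line 2: 'tin' -> no
  Line 3: 'bat' -> no
  Line 4: 'tap' -> no
  Line 5: 'pin' -> no
Matching lines: []
Count: 0

0


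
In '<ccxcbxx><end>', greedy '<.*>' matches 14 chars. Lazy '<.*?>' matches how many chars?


Greedy '<.*>' tries to match as MUCH as possible.
Lazy '<.*?>' tries to match as LITTLE as possible.

String: '<ccxcbxx><end>'
Greedy '<.*>' starts at first '<' and extends to the LAST '>': '<ccxcbxx><end>' (14 chars)
Lazy '<.*?>' starts at first '<' and stops at the FIRST '>': '<ccxcbxx>' (9 chars)

9


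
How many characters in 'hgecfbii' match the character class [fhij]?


Character class [fhij] matches any of: {f, h, i, j}
Scanning string 'hgecfbii' character by character:
  pos 0: 'h' -> MATCH
  pos 1: 'g' -> no
  pos 2: 'e' -> no
  pos 3: 'c' -> no
  pos 4: 'f' -> MATCH
  pos 5: 'b' -> no
  pos 6: 'i' -> MATCH
  pos 7: 'i' -> MATCH
Total matches: 4

4


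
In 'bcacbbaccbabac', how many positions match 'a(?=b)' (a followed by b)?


Lookahead 'a(?=b)' matches 'a' only when followed by 'b'.
String: 'bcacbbaccbabac'
Checking each position where char is 'a':
  pos 2: 'a' -> no (next='c')
  pos 6: 'a' -> no (next='c')
  pos 10: 'a' -> MATCH (next='b')
  pos 12: 'a' -> no (next='c')
Matching positions: [10]
Count: 1

1


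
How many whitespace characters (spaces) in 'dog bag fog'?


\s matches whitespace characters (spaces, tabs, etc.).
Text: 'dog bag fog'
This text has 3 words separated by spaces.
Number of spaces = number of words - 1 = 3 - 1 = 2

2


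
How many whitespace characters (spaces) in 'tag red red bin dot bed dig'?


\s matches whitespace characters (spaces, tabs, etc.).
Text: 'tag red red bin dot bed dig'
This text has 7 words separated by spaces.
Number of spaces = number of words - 1 = 7 - 1 = 6

6


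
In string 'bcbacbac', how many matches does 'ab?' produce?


Pattern 'ab?' matches 'a' optionally followed by 'b'.
String: 'bcbacbac'
Scanning left to right for 'a' then checking next char:
  Match 1: 'a' (a not followed by b)
  Match 2: 'a' (a not followed by b)
Total matches: 2

2


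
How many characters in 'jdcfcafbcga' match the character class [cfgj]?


Character class [cfgj] matches any of: {c, f, g, j}
Scanning string 'jdcfcafbcga' character by character:
  pos 0: 'j' -> MATCH
  pos 1: 'd' -> no
  pos 2: 'c' -> MATCH
  pos 3: 'f' -> MATCH
  pos 4: 'c' -> MATCH
  pos 5: 'a' -> no
  pos 6: 'f' -> MATCH
  pos 7: 'b' -> no
  pos 8: 'c' -> MATCH
  pos 9: 'g' -> MATCH
  pos 10: 'a' -> no
Total matches: 7

7


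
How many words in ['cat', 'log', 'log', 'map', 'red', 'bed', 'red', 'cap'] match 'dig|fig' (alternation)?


Alternation 'dig|fig' matches either 'dig' or 'fig'.
Checking each word:
  'cat' -> no
  'log' -> no
  'log' -> no
  'map' -> no
  'red' -> no
  'bed' -> no
  'red' -> no
  'cap' -> no
Matches: []
Count: 0

0


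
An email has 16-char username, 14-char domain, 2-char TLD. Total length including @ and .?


An email address has format: username@domain.tld
Username length: 16
'@' character: 1
Domain length: 14
'.' character: 1
TLD length: 2
Total = 16 + 1 + 14 + 1 + 2 = 34

34


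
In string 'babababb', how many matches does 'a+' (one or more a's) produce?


Pattern 'a+' matches one or more consecutive a's.
String: 'babababb'
Scanning for runs of a:
  Match 1: 'a' (length 1)
  Match 2: 'a' (length 1)
  Match 3: 'a' (length 1)
Total matches: 3

3


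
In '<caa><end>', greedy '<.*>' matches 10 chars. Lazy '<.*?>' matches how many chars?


Greedy '<.*>' tries to match as MUCH as possible.
Lazy '<.*?>' tries to match as LITTLE as possible.

String: '<caa><end>'
Greedy '<.*>' starts at first '<' and extends to the LAST '>': '<caa><end>' (10 chars)
Lazy '<.*?>' starts at first '<' and stops at the FIRST '>': '<caa>' (5 chars)

5


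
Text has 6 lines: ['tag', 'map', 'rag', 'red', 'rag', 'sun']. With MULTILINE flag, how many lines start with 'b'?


With MULTILINE flag, ^ matches the start of each line.
Lines: ['tag', 'map', 'rag', 'red', 'rag', 'sun']
Checking which lines start with 'b':
  Line 1: 'tag' -> no
  Line 2: 'map' -> no
  Line 3: 'rag' -> no
  Line 4: 'red' -> no
  Line 5: 'rag' -> no
  Line 6: 'sun' -> no
Matching lines: []
Count: 0

0


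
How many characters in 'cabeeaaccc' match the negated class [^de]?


Negated class [^de] matches any char NOT in {d, e}
Scanning 'cabeeaaccc':
  pos 0: 'c' -> MATCH
  pos 1: 'a' -> MATCH
  pos 2: 'b' -> MATCH
  pos 3: 'e' -> no (excluded)
  pos 4: 'e' -> no (excluded)
  pos 5: 'a' -> MATCH
  pos 6: 'a' -> MATCH
  pos 7: 'c' -> MATCH
  pos 8: 'c' -> MATCH
  pos 9: 'c' -> MATCH
Total matches: 8

8


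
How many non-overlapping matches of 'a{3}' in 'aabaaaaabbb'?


Pattern 'a{3}' matches exactly 3 consecutive a's (greedy, non-overlapping).
String: 'aabaaaaabbb'
Scanning for runs of a's:
  Run at pos 0: 'aa' (length 2) -> 0 match(es)
  Run at pos 3: 'aaaaa' (length 5) -> 1 match(es)
Matches found: ['aaa']
Total: 1

1


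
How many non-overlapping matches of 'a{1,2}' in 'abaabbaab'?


Pattern 'a{1,2}' matches between 1 and 2 consecutive a's (greedy).
String: 'abaabbaab'
Finding runs of a's and applying greedy matching:
  Run at pos 0: 'a' (length 1)
  Run at pos 2: 'aa' (length 2)
  Run at pos 6: 'aa' (length 2)
Matches: ['a', 'aa', 'aa']
Count: 3

3


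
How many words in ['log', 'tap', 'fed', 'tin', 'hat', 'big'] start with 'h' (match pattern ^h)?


Pattern ^h anchors to start of word. Check which words begin with 'h':
  'log' -> no
  'tap' -> no
  'fed' -> no
  'tin' -> no
  'hat' -> MATCH (starts with 'h')
  'big' -> no
Matching words: ['hat']
Count: 1

1


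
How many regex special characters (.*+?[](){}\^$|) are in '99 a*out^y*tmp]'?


Regex special characters are: . * + ? [ ] ( ) { } \ ^ $ |
Scanning '99 a*out^y*tmp]':
  pos 4: '*' -> SPECIAL
  pos 8: '^' -> SPECIAL
  pos 10: '*' -> SPECIAL
  pos 14: ']' -> SPECIAL
Special chars found: ['*', '^', '*', ']']
Total: 4

4


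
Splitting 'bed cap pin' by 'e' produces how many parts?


Splitting by 'e' breaks the string at each occurrence of the separator.
Text: 'bed cap pin'
Parts after split:
  Part 1: 'b'
  Part 2: 'd cap pin'
Total parts: 2

2


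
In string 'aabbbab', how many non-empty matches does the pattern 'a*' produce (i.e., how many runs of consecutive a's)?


Pattern 'a*' matches zero or more a's. We want non-empty runs of consecutive a's.
String: 'aabbbab'
Walking through the string to find runs of a's:
  Run 1: positions 0-1 -> 'aa'
  Run 2: positions 5-5 -> 'a'
Non-empty runs found: ['aa', 'a']
Count: 2

2


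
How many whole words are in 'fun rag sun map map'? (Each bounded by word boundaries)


Word boundaries (\b) mark the start/end of each word.
Text: 'fun rag sun map map'
Splitting by whitespace:
  Word 1: 'fun'
  Word 2: 'rag'
  Word 3: 'sun'
  Word 4: 'map'
  Word 5: 'map'
Total whole words: 5

5


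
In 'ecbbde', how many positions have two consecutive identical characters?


Looking for consecutive identical characters in 'ecbbde':
  pos 0-1: 'e' vs 'c' -> different
  pos 1-2: 'c' vs 'b' -> different
  pos 2-3: 'b' vs 'b' -> MATCH ('bb')
  pos 3-4: 'b' vs 'd' -> different
  pos 4-5: 'd' vs 'e' -> different
Consecutive identical pairs: ['bb']
Count: 1

1


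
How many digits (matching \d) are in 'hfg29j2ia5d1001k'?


\d matches any digit 0-9.
Scanning 'hfg29j2ia5d1001k':
  pos 3: '2' -> DIGIT
  pos 4: '9' -> DIGIT
  pos 6: '2' -> DIGIT
  pos 9: '5' -> DIGIT
  pos 11: '1' -> DIGIT
  pos 12: '0' -> DIGIT
  pos 13: '0' -> DIGIT
  pos 14: '1' -> DIGIT
Digits found: ['2', '9', '2', '5', '1', '0', '0', '1']
Total: 8

8


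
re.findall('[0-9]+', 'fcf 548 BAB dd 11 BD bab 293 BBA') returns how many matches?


Pattern '[0-9]+' finds one or more digits.
Text: 'fcf 548 BAB dd 11 BD bab 293 BBA'
Scanning for matches:
  Match 1: '548'
  Match 2: '11'
  Match 3: '293'
Total matches: 3

3


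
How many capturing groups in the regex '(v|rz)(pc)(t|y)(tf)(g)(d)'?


To count capturing groups, count each '(' that starts a group.
Pattern: '(v|rz)(pc)(t|y)(tf)(g)(d)'
Walking through the pattern:
  Position 0: '(' -> group #1
  Position 6: '(' -> group #2
  Position 10: '(' -> group #3
  Position 15: '(' -> group #4
  Position 19: '(' -> group #5
  Position 22: '(' -> group #6
Total capturing groups: 6

6


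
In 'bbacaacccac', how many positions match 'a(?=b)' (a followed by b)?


Lookahead 'a(?=b)' matches 'a' only when followed by 'b'.
String: 'bbacaacccac'
Checking each position where char is 'a':
  pos 2: 'a' -> no (next='c')
  pos 4: 'a' -> no (next='a')
  pos 5: 'a' -> no (next='c')
  pos 9: 'a' -> no (next='c')
Matching positions: []
Count: 0

0


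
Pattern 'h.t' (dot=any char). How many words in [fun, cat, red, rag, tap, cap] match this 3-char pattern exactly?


Pattern 'h.t' means: starts with 'h', any single char, ends with 't'.
Checking each word (must be exactly 3 chars):
  'fun' (len=3): no
  'cat' (len=3): no
  'red' (len=3): no
  'rag' (len=3): no
  'tap' (len=3): no
  'cap' (len=3): no
Matching words: []
Total: 0

0


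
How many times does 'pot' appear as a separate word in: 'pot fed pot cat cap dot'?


Scanning each word for exact match 'pot':
  Word 1: 'pot' -> MATCH
  Word 2: 'fed' -> no
  Word 3: 'pot' -> MATCH
  Word 4: 'cat' -> no
  Word 5: 'cap' -> no
  Word 6: 'dot' -> no
Total matches: 2

2


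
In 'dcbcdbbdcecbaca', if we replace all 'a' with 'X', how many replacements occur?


re.sub('a', 'X', text) replaces every occurrence of 'a' with 'X'.
Text: 'dcbcdbbdcecbaca'
Scanning for 'a':
  pos 12: 'a' -> replacement #1
  pos 14: 'a' -> replacement #2
Total replacements: 2

2


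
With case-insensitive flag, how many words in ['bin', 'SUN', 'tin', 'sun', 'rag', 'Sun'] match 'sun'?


Case-insensitive matching: compare each word's lowercase form to 'sun'.
  'bin' -> lower='bin' -> no
  'SUN' -> lower='sun' -> MATCH
  'tin' -> lower='tin' -> no
  'sun' -> lower='sun' -> MATCH
  'rag' -> lower='rag' -> no
  'Sun' -> lower='sun' -> MATCH
Matches: ['SUN', 'sun', 'Sun']
Count: 3

3


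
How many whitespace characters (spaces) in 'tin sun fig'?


\s matches whitespace characters (spaces, tabs, etc.).
Text: 'tin sun fig'
This text has 3 words separated by spaces.
Number of spaces = number of words - 1 = 3 - 1 = 2

2


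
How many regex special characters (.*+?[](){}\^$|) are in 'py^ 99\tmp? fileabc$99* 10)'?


Regex special characters are: . * + ? [ ] ( ) { } \ ^ $ |
Scanning 'py^ 99\tmp? fileabc$99* 10)':
  pos 2: '^' -> SPECIAL
  pos 6: '\' -> SPECIAL
  pos 10: '?' -> SPECIAL
  pos 19: '$' -> SPECIAL
  pos 22: '*' -> SPECIAL
  pos 26: ')' -> SPECIAL
Special chars found: ['^', '\\', '?', '$', '*', ')']
Total: 6

6


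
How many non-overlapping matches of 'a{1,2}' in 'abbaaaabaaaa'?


Pattern 'a{1,2}' matches between 1 and 2 consecutive a's (greedy).
String: 'abbaaaabaaaa'
Finding runs of a's and applying greedy matching:
  Run at pos 0: 'a' (length 1)
  Run at pos 3: 'aaaa' (length 4)
  Run at pos 8: 'aaaa' (length 4)
Matches: ['a', 'aa', 'aa', 'aa', 'aa']
Count: 5

5


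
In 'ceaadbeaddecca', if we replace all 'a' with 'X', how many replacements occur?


re.sub('a', 'X', text) replaces every occurrence of 'a' with 'X'.
Text: 'ceaadbeaddecca'
Scanning for 'a':
  pos 2: 'a' -> replacement #1
  pos 3: 'a' -> replacement #2
  pos 7: 'a' -> replacement #3
  pos 13: 'a' -> replacement #4
Total replacements: 4

4


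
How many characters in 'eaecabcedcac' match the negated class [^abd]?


Negated class [^abd] matches any char NOT in {a, b, d}
Scanning 'eaecabcedcac':
  pos 0: 'e' -> MATCH
  pos 1: 'a' -> no (excluded)
  pos 2: 'e' -> MATCH
  pos 3: 'c' -> MATCH
  pos 4: 'a' -> no (excluded)
  pos 5: 'b' -> no (excluded)
  pos 6: 'c' -> MATCH
  pos 7: 'e' -> MATCH
  pos 8: 'd' -> no (excluded)
  pos 9: 'c' -> MATCH
  pos 10: 'a' -> no (excluded)
  pos 11: 'c' -> MATCH
Total matches: 7

7


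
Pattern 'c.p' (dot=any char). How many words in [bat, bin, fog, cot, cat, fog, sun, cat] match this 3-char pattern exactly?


Pattern 'c.p' means: starts with 'c', any single char, ends with 'p'.
Checking each word (must be exactly 3 chars):
  'bat' (len=3): no
  'bin' (len=3): no
  'fog' (len=3): no
  'cot' (len=3): no
  'cat' (len=3): no
  'fog' (len=3): no
  'sun' (len=3): no
  'cat' (len=3): no
Matching words: []
Total: 0

0


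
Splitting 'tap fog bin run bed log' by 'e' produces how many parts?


Splitting by 'e' breaks the string at each occurrence of the separator.
Text: 'tap fog bin run bed log'
Parts after split:
  Part 1: 'tap fog bin run b'
  Part 2: 'd log'
Total parts: 2

2


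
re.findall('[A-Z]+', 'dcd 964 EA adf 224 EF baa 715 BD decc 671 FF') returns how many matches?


Pattern '[A-Z]+' finds one or more uppercase letters.
Text: 'dcd 964 EA adf 224 EF baa 715 BD decc 671 FF'
Scanning for matches:
  Match 1: 'EA'
  Match 2: 'EF'
  Match 3: 'BD'
  Match 4: 'FF'
Total matches: 4

4


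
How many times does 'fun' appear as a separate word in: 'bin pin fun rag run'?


Scanning each word for exact match 'fun':
  Word 1: 'bin' -> no
  Word 2: 'pin' -> no
  Word 3: 'fun' -> MATCH
  Word 4: 'rag' -> no
  Word 5: 'run' -> no
Total matches: 1

1


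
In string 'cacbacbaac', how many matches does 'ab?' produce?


Pattern 'ab?' matches 'a' optionally followed by 'b'.
String: 'cacbacbaac'
Scanning left to right for 'a' then checking next char:
  Match 1: 'a' (a not followed by b)
  Match 2: 'a' (a not followed by b)
  Match 3: 'a' (a not followed by b)
  Match 4: 'a' (a not followed by b)
Total matches: 4

4


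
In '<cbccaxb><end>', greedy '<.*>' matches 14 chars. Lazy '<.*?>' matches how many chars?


Greedy '<.*>' tries to match as MUCH as possible.
Lazy '<.*?>' tries to match as LITTLE as possible.

String: '<cbccaxb><end>'
Greedy '<.*>' starts at first '<' and extends to the LAST '>': '<cbccaxb><end>' (14 chars)
Lazy '<.*?>' starts at first '<' and stops at the FIRST '>': '<cbccaxb>' (9 chars)

9


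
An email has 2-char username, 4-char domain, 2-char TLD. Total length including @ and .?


An email address has format: username@domain.tld
Username length: 2
'@' character: 1
Domain length: 4
'.' character: 1
TLD length: 2
Total = 2 + 1 + 4 + 1 + 2 = 10

10


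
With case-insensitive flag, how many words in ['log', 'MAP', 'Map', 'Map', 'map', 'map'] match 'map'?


Case-insensitive matching: compare each word's lowercase form to 'map'.
  'log' -> lower='log' -> no
  'MAP' -> lower='map' -> MATCH
  'Map' -> lower='map' -> MATCH
  'Map' -> lower='map' -> MATCH
  'map' -> lower='map' -> MATCH
  'map' -> lower='map' -> MATCH
Matches: ['MAP', 'Map', 'Map', 'map', 'map']
Count: 5

5


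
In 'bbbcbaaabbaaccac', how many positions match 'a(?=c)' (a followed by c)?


Lookahead 'a(?=c)' matches 'a' only when followed by 'c'.
String: 'bbbcbaaabbaaccac'
Checking each position where char is 'a':
  pos 5: 'a' -> no (next='a')
  pos 6: 'a' -> no (next='a')
  pos 7: 'a' -> no (next='b')
  pos 10: 'a' -> no (next='a')
  pos 11: 'a' -> MATCH (next='c')
  pos 14: 'a' -> MATCH (next='c')
Matching positions: [11, 14]
Count: 2

2


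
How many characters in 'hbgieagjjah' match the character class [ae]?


Character class [ae] matches any of: {a, e}
Scanning string 'hbgieagjjah' character by character:
  pos 0: 'h' -> no
  pos 1: 'b' -> no
  pos 2: 'g' -> no
  pos 3: 'i' -> no
  pos 4: 'e' -> MATCH
  pos 5: 'a' -> MATCH
  pos 6: 'g' -> no
  pos 7: 'j' -> no
  pos 8: 'j' -> no
  pos 9: 'a' -> MATCH
  pos 10: 'h' -> no
Total matches: 3

3


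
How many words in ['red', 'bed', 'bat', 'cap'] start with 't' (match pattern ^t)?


Pattern ^t anchors to start of word. Check which words begin with 't':
  'red' -> no
  'bed' -> no
  'bat' -> no
  'cap' -> no
Matching words: []
Count: 0

0


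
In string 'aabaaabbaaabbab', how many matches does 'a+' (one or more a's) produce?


Pattern 'a+' matches one or more consecutive a's.
String: 'aabaaabbaaabbab'
Scanning for runs of a:
  Match 1: 'aa' (length 2)
  Match 2: 'aaa' (length 3)
  Match 3: 'aaa' (length 3)
  Match 4: 'a' (length 1)
Total matches: 4

4


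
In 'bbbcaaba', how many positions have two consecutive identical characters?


Looking for consecutive identical characters in 'bbbcaaba':
  pos 0-1: 'b' vs 'b' -> MATCH ('bb')
  pos 1-2: 'b' vs 'b' -> MATCH ('bb')
  pos 2-3: 'b' vs 'c' -> different
  pos 3-4: 'c' vs 'a' -> different
  pos 4-5: 'a' vs 'a' -> MATCH ('aa')
  pos 5-6: 'a' vs 'b' -> different
  pos 6-7: 'b' vs 'a' -> different
Consecutive identical pairs: ['bb', 'bb', 'aa']
Count: 3

3


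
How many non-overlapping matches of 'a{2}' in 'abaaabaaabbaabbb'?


Pattern 'a{2}' matches exactly 2 consecutive a's (greedy, non-overlapping).
String: 'abaaabaaabbaabbb'
Scanning for runs of a's:
  Run at pos 0: 'a' (length 1) -> 0 match(es)
  Run at pos 2: 'aaa' (length 3) -> 1 match(es)
  Run at pos 6: 'aaa' (length 3) -> 1 match(es)
  Run at pos 11: 'aa' (length 2) -> 1 match(es)
Matches found: ['aa', 'aa', 'aa']
Total: 3

3


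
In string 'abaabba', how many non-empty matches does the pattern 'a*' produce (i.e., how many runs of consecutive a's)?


Pattern 'a*' matches zero or more a's. We want non-empty runs of consecutive a's.
String: 'abaabba'
Walking through the string to find runs of a's:
  Run 1: positions 0-0 -> 'a'
  Run 2: positions 2-3 -> 'aa'
  Run 3: positions 6-6 -> 'a'
Non-empty runs found: ['a', 'aa', 'a']
Count: 3

3


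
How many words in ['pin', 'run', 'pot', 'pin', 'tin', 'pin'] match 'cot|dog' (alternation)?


Alternation 'cot|dog' matches either 'cot' or 'dog'.
Checking each word:
  'pin' -> no
  'run' -> no
  'pot' -> no
  'pin' -> no
  'tin' -> no
  'pin' -> no
Matches: []
Count: 0

0


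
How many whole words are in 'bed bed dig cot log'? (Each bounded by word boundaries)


Word boundaries (\b) mark the start/end of each word.
Text: 'bed bed dig cot log'
Splitting by whitespace:
  Word 1: 'bed'
  Word 2: 'bed'
  Word 3: 'dig'
  Word 4: 'cot'
  Word 5: 'log'
Total whole words: 5

5


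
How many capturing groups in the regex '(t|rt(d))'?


To count capturing groups, count each '(' that starts a group.
Pattern: '(t|rt(d))'
Walking through the pattern:
  Position 0: '(' -> group #1
  Position 5: '(' -> group #2
Total capturing groups: 2

2


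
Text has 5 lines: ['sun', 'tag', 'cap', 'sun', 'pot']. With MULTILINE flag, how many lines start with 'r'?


With MULTILINE flag, ^ matches the start of each line.
Lines: ['sun', 'tag', 'cap', 'sun', 'pot']
Checking which lines start with 'r':
  Line 1: 'sun' -> no
  Line 2: 'tag' -> no
  Line 3: 'cap' -> no
  Line 4: 'sun' -> no
  Line 5: 'pot' -> no
Matching lines: []
Count: 0

0


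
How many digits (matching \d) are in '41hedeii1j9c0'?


\d matches any digit 0-9.
Scanning '41hedeii1j9c0':
  pos 0: '4' -> DIGIT
  pos 1: '1' -> DIGIT
  pos 8: '1' -> DIGIT
  pos 10: '9' -> DIGIT
  pos 12: '0' -> DIGIT
Digits found: ['4', '1', '1', '9', '0']
Total: 5

5


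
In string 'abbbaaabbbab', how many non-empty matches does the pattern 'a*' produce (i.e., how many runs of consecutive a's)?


Pattern 'a*' matches zero or more a's. We want non-empty runs of consecutive a's.
String: 'abbbaaabbbab'
Walking through the string to find runs of a's:
  Run 1: positions 0-0 -> 'a'
  Run 2: positions 4-6 -> 'aaa'
  Run 3: positions 10-10 -> 'a'
Non-empty runs found: ['a', 'aaa', 'a']
Count: 3

3
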